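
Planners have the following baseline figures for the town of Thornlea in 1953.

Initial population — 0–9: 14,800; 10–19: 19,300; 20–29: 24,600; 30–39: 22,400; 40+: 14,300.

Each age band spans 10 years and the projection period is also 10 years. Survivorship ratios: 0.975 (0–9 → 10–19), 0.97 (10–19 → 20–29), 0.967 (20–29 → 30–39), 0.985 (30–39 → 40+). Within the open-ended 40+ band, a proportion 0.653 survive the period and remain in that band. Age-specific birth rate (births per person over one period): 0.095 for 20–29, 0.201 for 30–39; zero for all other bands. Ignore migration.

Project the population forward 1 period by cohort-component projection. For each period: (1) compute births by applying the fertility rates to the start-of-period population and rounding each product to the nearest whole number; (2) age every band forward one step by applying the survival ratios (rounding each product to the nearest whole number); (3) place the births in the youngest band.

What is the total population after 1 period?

95180

Period 1:
Births: 24600 × 0.095 = 2337, 22400 × 0.201 = 4502 — total 6839
10–19: 14800 × 0.975 = 14430
20–29: 19300 × 0.97 = 18721
30–39: 24600 × 0.967 = 23788
40+: 22400 × 0.985 + 14300 × 0.653 = 22064 + 9338 = 31402
Giving 6839 / 14430 / 18721 / 23788 / 31402.
Total after period 1: 6839 + 14430 + 18721 + 23788 + 31402 = 95180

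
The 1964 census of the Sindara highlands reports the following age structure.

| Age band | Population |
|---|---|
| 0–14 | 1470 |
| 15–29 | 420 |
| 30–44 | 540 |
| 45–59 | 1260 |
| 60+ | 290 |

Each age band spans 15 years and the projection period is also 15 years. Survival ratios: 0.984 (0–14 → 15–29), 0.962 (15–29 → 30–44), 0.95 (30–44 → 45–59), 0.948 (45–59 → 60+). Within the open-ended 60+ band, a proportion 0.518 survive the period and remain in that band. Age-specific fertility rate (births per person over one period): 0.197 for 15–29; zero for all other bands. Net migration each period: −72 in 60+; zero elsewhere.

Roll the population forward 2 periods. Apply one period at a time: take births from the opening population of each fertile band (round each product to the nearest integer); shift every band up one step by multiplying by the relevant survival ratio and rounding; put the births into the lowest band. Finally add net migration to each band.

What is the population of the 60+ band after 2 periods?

1073

Call the bands 1 to 5, youngest first.
[period 1]
Births: 420 × 0.197 = 83
Band 2: 1470 × 0.984 = 1446
Band 3: 420 × 0.962 = 404
Band 4: 540 × 0.95 = 513
Band 5: 1260 × 0.948 + 290 × 0.518 = 1194 + 150 = 1344
Net migration: Band 5 − 72 → 1272
Population now: 0–14=83, 15–29=1446, 30–44=404, 45–59=513, 60+=1272
[period 2]
Births: 1446 × 0.197 = 285
Band 2: 83 × 0.984 = 82
Band 3: 1446 × 0.962 = 1391
Band 4: 404 × 0.95 = 384
Band 5: 513 × 0.948 + 1272 × 0.518 = 486 + 659 = 1145
Net migration: Band 5 − 72 → 1073
Population now: 0–14=285, 15–29=82, 30–44=1391, 45–59=384, 60+=1073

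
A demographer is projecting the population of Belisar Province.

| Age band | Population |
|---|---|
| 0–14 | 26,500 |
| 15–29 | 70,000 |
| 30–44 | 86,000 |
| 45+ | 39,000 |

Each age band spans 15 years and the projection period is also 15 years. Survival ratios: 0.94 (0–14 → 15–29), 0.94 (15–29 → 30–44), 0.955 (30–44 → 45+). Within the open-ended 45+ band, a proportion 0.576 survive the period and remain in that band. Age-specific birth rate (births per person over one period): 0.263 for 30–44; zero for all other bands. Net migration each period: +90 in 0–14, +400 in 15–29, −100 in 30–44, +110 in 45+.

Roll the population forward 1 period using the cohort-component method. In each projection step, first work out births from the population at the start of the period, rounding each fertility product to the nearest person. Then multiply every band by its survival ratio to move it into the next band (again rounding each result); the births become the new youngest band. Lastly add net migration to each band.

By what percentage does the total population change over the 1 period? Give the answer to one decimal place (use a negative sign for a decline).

Period 1.
Births: 86000 * 0.263 = 22618
15–29: 26500 * 0.94 = 24910
30–44: 70000 * 0.94 = 65800
45+: 86000 * 0.955 + 39000 * 0.576 = 82130 + 22464 = 104594
Net migration: 0–14 + 90 → 22708; 15–29 + 400 → 25310; 30–44 − 100 → 65700; 45+ + 110 → 104704
Population now: 0–14=22708, 15–29=25310, 30–44=65700, 45+=104704
Total: 221500 → 218422; change = -3078; percentage change = -1.4%

-1.4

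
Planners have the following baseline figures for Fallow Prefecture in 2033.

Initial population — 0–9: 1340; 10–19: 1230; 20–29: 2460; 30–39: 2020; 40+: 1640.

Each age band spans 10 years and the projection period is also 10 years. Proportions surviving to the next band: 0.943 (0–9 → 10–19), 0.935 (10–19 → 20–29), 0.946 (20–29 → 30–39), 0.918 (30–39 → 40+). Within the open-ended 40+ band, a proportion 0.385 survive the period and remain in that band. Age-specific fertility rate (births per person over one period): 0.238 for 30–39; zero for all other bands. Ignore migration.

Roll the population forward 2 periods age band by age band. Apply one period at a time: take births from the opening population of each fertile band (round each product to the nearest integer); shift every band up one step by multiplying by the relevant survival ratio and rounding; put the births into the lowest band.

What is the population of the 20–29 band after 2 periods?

Period 1.
Births: 2020 * 0.238 = 481
10–19: 1340 * 0.943 = 1264
20–29: 1230 * 0.935 = 1150
30–39: 2460 * 0.946 = 2327
40+: 2020 * 0.918 + 1640 * 0.385 = 1854 + 631 = 2485
Population now: 0–9=481, 10–19=1264, 20–29=1150, 30–39=2327, 40+=2485
Period 2.
Births: 2327 * 0.238 = 554
10–19: 481 * 0.943 = 454
20–29: 1264 * 0.935 = 1182
30–39: 1150 * 0.946 = 1088
40+: 2327 * 0.918 + 2485 * 0.385 = 2136 + 957 = 3093
Population now: 0–9=554, 10–19=454, 20–29=1182, 30–39=1088, 40+=3093

1182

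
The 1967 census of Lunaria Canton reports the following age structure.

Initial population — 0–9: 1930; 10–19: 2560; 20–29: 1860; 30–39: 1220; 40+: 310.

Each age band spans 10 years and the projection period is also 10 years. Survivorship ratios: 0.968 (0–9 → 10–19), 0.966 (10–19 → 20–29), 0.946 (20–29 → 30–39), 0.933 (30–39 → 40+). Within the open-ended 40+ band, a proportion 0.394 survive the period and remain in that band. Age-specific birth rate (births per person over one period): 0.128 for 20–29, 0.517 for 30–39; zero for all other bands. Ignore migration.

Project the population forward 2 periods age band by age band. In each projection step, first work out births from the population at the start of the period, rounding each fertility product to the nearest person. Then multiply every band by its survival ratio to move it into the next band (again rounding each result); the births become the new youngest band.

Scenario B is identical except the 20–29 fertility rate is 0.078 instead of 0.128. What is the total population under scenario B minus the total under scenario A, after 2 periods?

-214

Period 1.
Births: 1860 × 0.128 = 238, 1220 × 0.517 = 631 ⇒ total 869
10–19: 1930 × 0.968 = 1868
20–29: 2560 × 0.966 = 2473
30–39: 1860 × 0.946 = 1760
40+: 1220 × 0.933 + 310 × 0.394 = 1138 + 122 = 1260
Population now: 0–9=869, 10–19=1868, 20–29=2473, 30–39=1760, 40+=1260
Period 2.
Births: 2473 × 0.128 = 317, 1760 × 0.517 = 910 ⇒ total 1227
10–19: 869 × 0.968 = 841
20–29: 1868 × 0.966 = 1804
30–39: 2473 × 0.946 = 2339
40+: 1760 × 0.933 + 1260 × 0.394 = 1642 + 496 = 2138
Population now: 0–9=1227, 10–19=841, 20–29=1804, 30–39=2339, 40+=2138
Scenario A total after 2 periods: 8349
Scenario B projection —
Period 1.
Births: 1860 × 0.078 = 145, 1220 × 0.517 = 631 ⇒ total 776
10–19: 1930 × 0.968 = 1868
20–29: 2560 × 0.966 = 2473
30–39: 1860 × 0.946 = 1760
40+: 1220 × 0.933 + 310 × 0.394 = 1138 + 122 = 1260
Population now: 0–9=776, 10–19=1868, 20–29=2473, 30–39=1760, 40+=1260
Period 2.
Births: 2473 × 0.078 = 193, 1760 × 0.517 = 910 ⇒ total 1103
10–19: 776 × 0.968 = 751
20–29: 1868 × 0.966 = 1804
30–39: 2473 × 0.946 = 2339
40+: 1760 × 0.933 + 1260 × 0.394 = 1642 + 496 = 2138
Population now: 0–9=1103, 10–19=751, 20–29=1804, 30–39=2339, 40+=2138
Scenario B total after 2 periods: 8135
Difference B − A = 8135 − 8349 = -214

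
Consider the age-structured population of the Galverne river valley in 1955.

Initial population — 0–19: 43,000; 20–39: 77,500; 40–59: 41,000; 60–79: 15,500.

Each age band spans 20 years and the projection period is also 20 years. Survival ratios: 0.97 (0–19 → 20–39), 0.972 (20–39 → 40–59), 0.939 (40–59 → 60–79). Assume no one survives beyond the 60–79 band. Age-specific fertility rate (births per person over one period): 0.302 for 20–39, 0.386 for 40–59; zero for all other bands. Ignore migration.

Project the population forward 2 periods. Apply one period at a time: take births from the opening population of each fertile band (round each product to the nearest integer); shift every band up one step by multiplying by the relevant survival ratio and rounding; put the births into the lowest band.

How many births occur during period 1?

After projecting period 1:
Births: 77500 * 0.302 = 23405, 41000 * 0.386 = 15826 → 39231
20–39: 43000 * 0.97 = 41710
40–59: 77500 * 0.972 = 75330
60–79: 41000 * 0.939 = 38499
Population now: 0–19=39231, 20–39=41710, 40–59=75330, 60–79=38499

39231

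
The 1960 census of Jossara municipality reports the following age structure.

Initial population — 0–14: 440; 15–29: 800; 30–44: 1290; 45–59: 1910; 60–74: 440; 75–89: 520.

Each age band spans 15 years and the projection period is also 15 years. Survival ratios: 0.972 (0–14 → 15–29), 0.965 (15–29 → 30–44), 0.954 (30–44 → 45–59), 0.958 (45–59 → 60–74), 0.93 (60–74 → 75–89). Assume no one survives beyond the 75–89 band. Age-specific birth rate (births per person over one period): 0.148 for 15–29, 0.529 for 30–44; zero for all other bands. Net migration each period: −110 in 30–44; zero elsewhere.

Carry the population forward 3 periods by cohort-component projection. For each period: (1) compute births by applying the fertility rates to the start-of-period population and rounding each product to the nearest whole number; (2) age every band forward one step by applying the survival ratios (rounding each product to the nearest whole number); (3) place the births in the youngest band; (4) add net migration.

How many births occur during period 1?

Let band 1 be 0–14 through band 6 = 75–89.
— Period 1 —
Births: 800 × 0.148 = 118, 1290 × 0.529 = 682 ⇒ total 800
Band 2: 440 × 0.972 = 428
Band 3: 800 × 0.965 = 772
Band 4: 1290 × 0.954 = 1231
Band 5: 1910 × 0.958 = 1830
Band 6: 440 × 0.93 = 409
Net migration: Band 3 − 110 → 662
End of period: [800, 428, 662, 1231, 1830, 409]

800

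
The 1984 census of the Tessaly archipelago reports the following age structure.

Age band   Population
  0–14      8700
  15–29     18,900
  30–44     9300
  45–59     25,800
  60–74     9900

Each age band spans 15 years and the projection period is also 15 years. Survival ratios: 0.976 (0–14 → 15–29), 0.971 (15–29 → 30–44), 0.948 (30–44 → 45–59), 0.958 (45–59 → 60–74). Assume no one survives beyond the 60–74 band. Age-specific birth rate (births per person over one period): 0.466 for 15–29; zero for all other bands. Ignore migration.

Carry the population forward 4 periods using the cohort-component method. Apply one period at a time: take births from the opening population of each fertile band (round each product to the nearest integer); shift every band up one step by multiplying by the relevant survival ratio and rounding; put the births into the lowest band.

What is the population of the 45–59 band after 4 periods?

Numbering the bands 1..5 from youngest to oldest:
— Period 1 —
Births: 18900 × 0.466 = 8807
Band 2: 8700 × 0.976 = 8491
Band 3: 18900 × 0.971 = 18352
Band 4: 9300 × 0.948 = 8816
Band 5: 25800 × 0.958 = 24716
End of period: [8807, 8491, 18352, 8816, 24716]
— Period 2 —
Births: 8491 × 0.466 = 3957
Band 2: 8807 × 0.976 = 8596
Band 3: 8491 × 0.971 = 8245
Band 4: 18352 × 0.948 = 17398
Band 5: 8816 × 0.958 = 8446
End of period: [3957, 8596, 8245, 17398, 8446]
— Period 3 —
Births: 8596 × 0.466 = 4006
Band 2: 3957 × 0.976 = 3862
Band 3: 8596 × 0.971 = 8347
Band 4: 8245 × 0.948 = 7816
Band 5: 17398 × 0.958 = 16667
End of period: [4006, 3862, 8347, 7816, 16667]
— Period 4 —
Births: 3862 × 0.466 = 1800
Band 2: 4006 × 0.976 = 3910
Band 3: 3862 × 0.971 = 3750
Band 4: 8347 × 0.948 = 7913
Band 5: 7816 × 0.958 = 7488
End of period: [1800, 3910, 3750, 7913, 7488]

7913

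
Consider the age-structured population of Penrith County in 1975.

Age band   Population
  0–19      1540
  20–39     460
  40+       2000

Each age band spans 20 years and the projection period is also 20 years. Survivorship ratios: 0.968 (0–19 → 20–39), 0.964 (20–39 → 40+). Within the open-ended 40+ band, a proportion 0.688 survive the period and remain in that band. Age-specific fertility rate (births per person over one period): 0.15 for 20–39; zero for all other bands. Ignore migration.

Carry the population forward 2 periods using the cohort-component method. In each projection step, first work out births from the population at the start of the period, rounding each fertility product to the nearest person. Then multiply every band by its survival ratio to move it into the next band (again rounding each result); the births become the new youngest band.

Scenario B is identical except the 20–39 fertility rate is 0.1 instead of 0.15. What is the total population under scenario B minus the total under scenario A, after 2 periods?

Period 1:
Births: 460 × 0.15 = 69
20–39: 1540 × 0.968 = 1491
40+: 460 × 0.964 + 2000 × 0.688 = 443 + 1376 = 1819
End of period: [69, 1491, 1819]
Period 2:
Births: 1491 × 0.15 = 224
20–39: 69 × 0.968 = 67
40+: 1491 × 0.964 + 1819 × 0.688 = 1437 + 1251 = 2688
End of period: [224, 67, 2688]
Scenario A total after 2 periods: 2979
Scenario B projection —
Period 1:
Births: 460 × 0.1 = 46
20–39: 1540 × 0.968 = 1491
40+: 460 × 0.964 + 2000 × 0.688 = 443 + 1376 = 1819
End of period: [46, 1491, 1819]
Period 2:
Births: 1491 × 0.1 = 149
20–39: 46 × 0.968 = 45
40+: 1491 × 0.964 + 1819 × 0.688 = 1437 + 1251 = 2688
End of period: [149, 45, 2688]
Scenario B total after 2 periods: 2882
Difference B − A = 2882 − 2979 = -97

-97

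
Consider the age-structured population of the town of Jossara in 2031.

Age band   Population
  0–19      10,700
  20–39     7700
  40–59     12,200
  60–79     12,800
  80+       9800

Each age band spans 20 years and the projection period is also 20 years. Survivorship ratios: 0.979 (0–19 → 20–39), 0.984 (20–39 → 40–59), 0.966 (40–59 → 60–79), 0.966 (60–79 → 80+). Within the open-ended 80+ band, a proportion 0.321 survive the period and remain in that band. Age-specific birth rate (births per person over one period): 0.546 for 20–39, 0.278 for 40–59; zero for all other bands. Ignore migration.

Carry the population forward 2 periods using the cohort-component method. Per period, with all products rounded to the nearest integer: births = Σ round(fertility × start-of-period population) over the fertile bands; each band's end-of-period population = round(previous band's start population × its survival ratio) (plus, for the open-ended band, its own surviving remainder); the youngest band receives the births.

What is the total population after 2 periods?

Let band 1 be 0–19 through band 5 = 80+.
Period 1:
Births: 7700 × 0.546 = 4204  |  12200 × 0.278 = 3392 — total 7596
Band 2: 10700 × 0.979 = 10475
Band 3: 7700 × 0.984 = 7577
Band 4: 12200 × 0.966 = 11785
Band 5: 12800 × 0.966 + 9800 × 0.321 = 12365 + 3146 = 15511
Population now: 0–19=7596, 20–39=10475, 40–59=7577, 60–79=11785, 80+=15511
Period 2:
Births: 10475 × 0.546 = 5719  |  7577 × 0.278 = 2106 — total 7825
Band 2: 7596 × 0.979 = 7436
Band 3: 10475 × 0.984 = 10307
Band 4: 7577 × 0.966 = 7319
Band 5: 11785 × 0.966 + 15511 × 0.321 = 11384 + 4979 = 16363
Population now: 0–19=7825, 20–39=7436, 40–59=10307, 60–79=7319, 80+=16363
Total after period 2: 7825 + 7436 + 10307 + 7319 + 16363 = 49250

49250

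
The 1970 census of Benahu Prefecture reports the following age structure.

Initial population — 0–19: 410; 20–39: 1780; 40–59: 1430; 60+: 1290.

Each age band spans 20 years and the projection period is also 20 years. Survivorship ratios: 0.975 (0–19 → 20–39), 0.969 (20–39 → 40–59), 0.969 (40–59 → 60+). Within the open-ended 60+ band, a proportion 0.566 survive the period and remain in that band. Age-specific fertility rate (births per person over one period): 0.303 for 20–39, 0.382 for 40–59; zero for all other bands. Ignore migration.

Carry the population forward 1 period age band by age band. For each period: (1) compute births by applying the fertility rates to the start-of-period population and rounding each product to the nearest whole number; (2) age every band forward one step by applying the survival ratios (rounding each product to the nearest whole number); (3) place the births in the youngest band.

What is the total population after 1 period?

Numbering the bands 1..4 from youngest to oldest:
— Period 1 —
Births: 1780 × 0.303 = 539 ; 1430 × 0.382 = 546 → 1085
Band 2: 410 × 0.975 = 400
Band 3: 1780 × 0.969 = 1725
Band 4: 1430 × 0.969 + 1290 × 0.566 = 1386 + 730 = 2116
→ [1085, 400, 1725, 2116]
Total after period 1: 1085 + 400 + 1725 + 2116 = 5326

5326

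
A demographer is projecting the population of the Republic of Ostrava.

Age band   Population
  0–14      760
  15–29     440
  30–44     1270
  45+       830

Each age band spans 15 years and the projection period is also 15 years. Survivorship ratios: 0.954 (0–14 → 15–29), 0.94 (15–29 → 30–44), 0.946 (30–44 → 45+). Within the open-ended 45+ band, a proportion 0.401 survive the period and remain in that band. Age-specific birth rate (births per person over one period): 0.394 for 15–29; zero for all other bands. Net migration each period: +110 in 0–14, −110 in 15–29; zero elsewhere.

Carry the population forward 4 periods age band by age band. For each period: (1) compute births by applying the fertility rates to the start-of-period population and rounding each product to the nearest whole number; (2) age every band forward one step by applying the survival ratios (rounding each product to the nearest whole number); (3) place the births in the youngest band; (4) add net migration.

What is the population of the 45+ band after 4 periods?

523

(Groups numbered youngest = 1 to oldest = 4.)
[period 1]
Births: 440 × 0.394 = 173
Group 2: 760 × 0.954 = 725
Group 3: 440 × 0.94 = 414
Group 4: 1270 × 0.946 + 830 × 0.401 = 1201 + 333 = 1534
Net migration: Group 1 + 110 → 283; Group 2 − 110 → 615
End of period: [283, 615, 414, 1534]
[period 2]
Births: 615 × 0.394 = 242
Group 2: 283 × 0.954 = 270
Group 3: 615 × 0.94 = 578
Group 4: 414 × 0.946 + 1534 × 0.401 = 392 + 615 = 1007
Net migration: Group 1 + 110 → 352; Group 2 − 110 → 160
End of period: [352, 160, 578, 1007]
[period 3]
Births: 160 × 0.394 = 63
Group 2: 352 × 0.954 = 336
Group 3: 160 × 0.94 = 150
Group 4: 578 × 0.946 + 1007 × 0.401 = 547 + 404 = 951
Net migration: Group 1 + 110 → 173; Group 2 − 110 → 226
End of period: [173, 226, 150, 951]
[period 4]
Births: 226 × 0.394 = 89
Group 2: 173 × 0.954 = 165
Group 3: 226 × 0.94 = 212
Group 4: 150 × 0.946 + 951 × 0.401 = 142 + 381 = 523
Net migration: Group 1 + 110 → 199; Group 2 − 110 → 55
End of period: [199, 55, 212, 523]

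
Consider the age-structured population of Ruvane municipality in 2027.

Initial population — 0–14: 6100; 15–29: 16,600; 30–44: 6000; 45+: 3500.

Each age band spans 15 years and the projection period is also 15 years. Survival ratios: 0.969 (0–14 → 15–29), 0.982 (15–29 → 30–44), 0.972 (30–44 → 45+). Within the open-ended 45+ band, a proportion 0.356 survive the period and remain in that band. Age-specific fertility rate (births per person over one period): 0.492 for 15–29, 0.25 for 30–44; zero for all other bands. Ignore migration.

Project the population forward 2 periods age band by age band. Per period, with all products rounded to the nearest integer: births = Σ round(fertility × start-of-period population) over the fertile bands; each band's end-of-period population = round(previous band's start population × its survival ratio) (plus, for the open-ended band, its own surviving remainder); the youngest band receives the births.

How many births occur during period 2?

6983

Period 1.
Births: 16600 × 0.492 = 8167, 6000 × 0.25 = 1500 — total 9667
15–29: 6100 × 0.969 = 5911
30–44: 16600 × 0.982 = 16301
45+: 6000 × 0.972 + 3500 × 0.356 = 5832 + 1246 = 7078
→ [9667, 5911, 16301, 7078]
Period 2.
Births: 5911 × 0.492 = 2908, 16301 × 0.25 = 4075 — total 6983
15–29: 9667 × 0.969 = 9367
30–44: 5911 × 0.982 = 5805
45+: 16301 × 0.972 + 7078 × 0.356 = 15845 + 2520 = 18365
→ [6983, 9367, 5805, 18365]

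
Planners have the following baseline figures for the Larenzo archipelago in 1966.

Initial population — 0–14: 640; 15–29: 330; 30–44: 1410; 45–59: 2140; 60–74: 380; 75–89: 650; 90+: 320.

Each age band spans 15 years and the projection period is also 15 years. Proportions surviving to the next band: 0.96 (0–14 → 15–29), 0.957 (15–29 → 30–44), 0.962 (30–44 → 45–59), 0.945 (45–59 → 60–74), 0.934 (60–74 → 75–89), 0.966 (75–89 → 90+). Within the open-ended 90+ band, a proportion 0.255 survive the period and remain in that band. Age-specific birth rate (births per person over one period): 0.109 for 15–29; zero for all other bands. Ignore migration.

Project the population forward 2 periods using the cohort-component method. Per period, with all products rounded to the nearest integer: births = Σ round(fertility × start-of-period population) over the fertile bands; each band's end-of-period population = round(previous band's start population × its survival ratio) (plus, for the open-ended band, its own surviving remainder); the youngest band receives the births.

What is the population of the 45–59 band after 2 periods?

304

Numbering the groups 1..7 from youngest to oldest:
Period 1.
Births: 330 × 0.109 = 36
Group 2: 640 × 0.96 = 614
Group 3: 330 × 0.957 = 316
Group 4: 1410 × 0.962 = 1356
Group 5: 2140 × 0.945 = 2022
Group 6: 380 × 0.934 = 355
Group 7: 650 × 0.966 + 320 × 0.255 = 628 + 82 = 710
Population now: 0–14=36, 15–29=614, 30–44=316, 45–59=1356, 60–74=2022, 75–89=355, 90+=710
Period 2.
Births: 614 × 0.109 = 67
Group 2: 36 × 0.96 = 35
Group 3: 614 × 0.957 = 588
Group 4: 316 × 0.962 = 304
Group 5: 1356 × 0.945 = 1281
Group 6: 2022 × 0.934 = 1889
Group 7: 355 × 0.966 + 710 × 0.255 = 343 + 181 = 524
Population now: 0–14=67, 15–29=35, 30–44=588, 45–59=304, 60–74=1281, 75–89=1889, 90+=524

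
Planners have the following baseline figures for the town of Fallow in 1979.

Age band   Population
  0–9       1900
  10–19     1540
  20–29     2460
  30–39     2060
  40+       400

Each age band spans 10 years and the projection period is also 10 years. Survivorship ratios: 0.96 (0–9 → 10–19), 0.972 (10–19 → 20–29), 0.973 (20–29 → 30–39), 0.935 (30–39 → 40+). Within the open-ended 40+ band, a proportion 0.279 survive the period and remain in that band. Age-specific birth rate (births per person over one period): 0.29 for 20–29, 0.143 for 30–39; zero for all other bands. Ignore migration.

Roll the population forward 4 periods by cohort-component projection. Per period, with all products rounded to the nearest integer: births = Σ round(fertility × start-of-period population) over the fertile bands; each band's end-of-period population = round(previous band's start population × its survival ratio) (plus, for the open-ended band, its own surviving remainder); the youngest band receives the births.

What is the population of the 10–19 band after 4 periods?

After projecting period 1:
Births: 2460 * 0.29 = 713  |  2060 * 0.143 = 295 — total 1008
10–19: 1900 * 0.96 = 1824
20–29: 1540 * 0.972 = 1497
30–39: 2460 * 0.973 = 2394
40+: 2060 * 0.935 + 400 * 0.279 = 1926 + 112 = 2038
Giving 1008 / 1824 / 1497 / 2394 / 2038.
After projecting period 2:
Births: 1497 * 0.29 = 434  |  2394 * 0.143 = 342 — total 776
10–19: 1008 * 0.96 = 968
20–29: 1824 * 0.972 = 1773
30–39: 1497 * 0.973 = 1457
40+: 2394 * 0.935 + 2038 * 0.279 = 2238 + 569 = 2807
Giving 776 / 968 / 1773 / 1457 / 2807.
After projecting period 3:
Births: 1773 * 0.29 = 514  |  1457 * 0.143 = 208 — total 722
10–19: 776 * 0.96 = 745
20–29: 968 * 0.972 = 941
30–39: 1773 * 0.973 = 1725
40+: 1457 * 0.935 + 2807 * 0.279 = 1362 + 783 = 2145
Giving 722 / 745 / 941 / 1725 / 2145.
After projecting period 4:
Births: 941 * 0.29 = 273  |  1725 * 0.143 = 247 — total 520
10–19: 722 * 0.96 = 693
20–29: 745 * 0.972 = 724
30–39: 941 * 0.973 = 916
40+: 1725 * 0.935 + 2145 * 0.279 = 1613 + 598 = 2211
Giving 520 / 693 / 724 / 916 / 2211.

693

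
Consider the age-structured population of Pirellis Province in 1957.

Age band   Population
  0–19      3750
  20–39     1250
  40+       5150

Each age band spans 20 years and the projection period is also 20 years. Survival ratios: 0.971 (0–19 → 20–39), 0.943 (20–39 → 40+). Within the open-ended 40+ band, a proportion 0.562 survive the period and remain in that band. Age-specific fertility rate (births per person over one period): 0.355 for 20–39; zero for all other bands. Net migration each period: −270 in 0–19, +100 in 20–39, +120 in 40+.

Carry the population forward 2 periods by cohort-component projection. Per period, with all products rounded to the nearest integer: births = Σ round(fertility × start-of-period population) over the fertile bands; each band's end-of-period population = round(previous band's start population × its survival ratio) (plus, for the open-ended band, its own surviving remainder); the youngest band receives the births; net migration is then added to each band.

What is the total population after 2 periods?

(Bands numbered youngest = 1 to oldest = 3.)
[period 1]
Births: 1250 × 0.355 = 444
Band 2: 3750 × 0.971 = 3641
Band 3: 1250 × 0.943 + 5150 × 0.562 = 1179 + 2894 = 4073
Net migration: Band 1 − 270 → 174; Band 2 + 100 → 3741; Band 3 + 120 → 4193
End of period: [174, 3741, 4193]
[period 2]
Births: 3741 × 0.355 = 1328
Band 2: 174 × 0.971 = 169
Band 3: 3741 × 0.943 + 4193 × 0.562 = 3528 + 2356 = 5884
Net migration: Band 1 − 270 → 1058; Band 2 + 100 → 269; Band 3 + 120 → 6004
End of period: [1058, 269, 6004]
Total after period 2: 1058 + 269 + 6004 = 7331

7331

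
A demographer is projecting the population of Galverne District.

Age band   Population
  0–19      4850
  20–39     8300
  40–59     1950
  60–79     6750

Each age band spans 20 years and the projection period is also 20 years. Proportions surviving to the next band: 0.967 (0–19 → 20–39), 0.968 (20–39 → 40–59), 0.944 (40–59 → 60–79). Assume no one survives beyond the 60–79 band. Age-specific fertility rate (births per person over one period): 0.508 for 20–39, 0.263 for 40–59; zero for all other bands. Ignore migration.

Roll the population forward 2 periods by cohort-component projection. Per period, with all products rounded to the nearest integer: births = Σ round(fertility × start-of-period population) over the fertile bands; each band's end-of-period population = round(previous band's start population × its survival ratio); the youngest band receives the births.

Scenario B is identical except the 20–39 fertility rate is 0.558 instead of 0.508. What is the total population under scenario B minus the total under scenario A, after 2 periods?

635

Numbering the groups 1..4 from youngest to oldest:
— Period 1 —
Births: 8300 × 0.508 = 4216  |  1950 × 0.263 = 513 → total 4729
Group 2: 4850 × 0.967 = 4690
Group 3: 8300 × 0.968 = 8034
Group 4: 1950 × 0.944 = 1841
Giving 4729 / 4690 / 8034 / 1841.
— Period 2 —
Births: 4690 × 0.508 = 2383  |  8034 × 0.263 = 2113 → total 4496
Group 2: 4729 × 0.967 = 4573
Group 3: 4690 × 0.968 = 4540
Group 4: 8034 × 0.944 = 7584
Giving 4496 / 4573 / 4540 / 7584.
Scenario A total after 2 periods: 21193
Scenario B projection —
— Period 1 —
Births: 8300 × 0.558 = 4631  |  1950 × 0.263 = 513 → total 5144
Group 2: 4850 × 0.967 = 4690
Group 3: 8300 × 0.968 = 8034
Group 4: 1950 × 0.944 = 1841
Giving 5144 / 4690 / 8034 / 1841.
— Period 2 —
Births: 4690 × 0.558 = 2617  |  8034 × 0.263 = 2113 → total 4730
Group 2: 5144 × 0.967 = 4974
Group 3: 4690 × 0.968 = 4540
Group 4: 8034 × 0.944 = 7584
Giving 4730 / 4974 / 4540 / 7584.
Scenario B total after 2 periods: 21828
Difference B − A = 21828 − 21193 = 635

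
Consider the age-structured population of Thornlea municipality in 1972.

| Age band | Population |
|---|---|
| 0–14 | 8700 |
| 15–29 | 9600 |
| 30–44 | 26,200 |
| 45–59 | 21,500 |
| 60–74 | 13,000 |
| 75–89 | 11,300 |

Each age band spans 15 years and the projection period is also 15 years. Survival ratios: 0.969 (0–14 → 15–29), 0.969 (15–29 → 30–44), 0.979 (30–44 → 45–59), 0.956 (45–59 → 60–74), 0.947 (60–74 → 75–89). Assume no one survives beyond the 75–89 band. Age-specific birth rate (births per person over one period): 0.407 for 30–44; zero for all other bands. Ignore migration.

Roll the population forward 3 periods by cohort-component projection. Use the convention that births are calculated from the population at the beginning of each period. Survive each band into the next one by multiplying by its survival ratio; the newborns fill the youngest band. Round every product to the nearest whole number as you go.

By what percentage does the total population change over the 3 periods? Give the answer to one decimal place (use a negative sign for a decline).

Period 1.
Births: 26200 × 0.407 = 10663
15–29: 8700 × 0.969 = 8430
30–44: 9600 × 0.969 = 9302
45–59: 26200 × 0.979 = 25650
60–74: 21500 × 0.956 = 20554
75–89: 13000 × 0.947 = 12311
End of period: [10663, 8430, 9302, 25650, 20554, 12311]
Period 2.
Births: 9302 × 0.407 = 3786
15–29: 10663 × 0.969 = 10332
30–44: 8430 × 0.969 = 8169
45–59: 9302 × 0.979 = 9107
60–74: 25650 × 0.956 = 24521
75–89: 20554 × 0.947 = 19465
End of period: [3786, 10332, 8169, 9107, 24521, 19465]
Period 3.
Births: 8169 × 0.407 = 3325
15–29: 3786 × 0.969 = 3669
30–44: 10332 × 0.969 = 10012
45–59: 8169 × 0.979 = 7997
60–74: 9107 × 0.956 = 8706
75–89: 24521 × 0.947 = 23221
End of period: [3325, 3669, 10012, 7997, 8706, 23221]
Total: 90300 → 56930; change = -33370; percentage change = -37.0%

-37.0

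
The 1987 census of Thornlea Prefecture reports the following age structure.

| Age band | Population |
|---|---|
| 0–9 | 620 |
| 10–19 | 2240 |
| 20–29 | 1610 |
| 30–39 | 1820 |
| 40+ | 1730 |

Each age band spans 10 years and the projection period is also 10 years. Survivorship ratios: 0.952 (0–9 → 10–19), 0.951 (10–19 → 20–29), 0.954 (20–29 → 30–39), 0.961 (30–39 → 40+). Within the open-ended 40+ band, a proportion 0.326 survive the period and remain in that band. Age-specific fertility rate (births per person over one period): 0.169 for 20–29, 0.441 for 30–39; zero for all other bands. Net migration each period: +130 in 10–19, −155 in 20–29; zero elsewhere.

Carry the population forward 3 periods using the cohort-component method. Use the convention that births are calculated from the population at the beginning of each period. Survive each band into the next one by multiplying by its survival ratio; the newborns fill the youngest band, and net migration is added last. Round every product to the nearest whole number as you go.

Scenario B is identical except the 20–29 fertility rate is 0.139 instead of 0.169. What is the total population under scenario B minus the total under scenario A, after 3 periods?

-115

Numbering the bands 1..5 from youngest to oldest:
Period 1.
Births: 1610 * 0.169 = 272, 1820 * 0.441 = 803 ⇒ total 1075
Band 2: 620 * 0.952 = 590
Band 3: 2240 * 0.951 = 2130
Band 4: 1610 * 0.954 = 1536
Band 5: 1820 * 0.961 + 1730 * 0.326 = 1749 + 564 = 2313
Net migration: Band 2 + 130 → 720; Band 3 − 155 → 1975
→ [1075, 720, 1975, 1536, 2313]
Period 2.
Births: 1975 * 0.169 = 334, 1536 * 0.441 = 677 ⇒ total 1011
Band 2: 1075 * 0.952 = 1023
Band 3: 720 * 0.951 = 685
Band 4: 1975 * 0.954 = 1884
Band 5: 1536 * 0.961 + 2313 * 0.326 = 1476 + 754 = 2230
Net migration: Band 2 + 130 → 1153; Band 3 − 155 → 530
→ [1011, 1153, 530, 1884, 2230]
Period 3.
Births: 530 * 0.169 = 90, 1884 * 0.441 = 831 ⇒ total 921
Band 2: 1011 * 0.952 = 962
Band 3: 1153 * 0.951 = 1097
Band 4: 530 * 0.954 = 506
Band 5: 1884 * 0.961 + 2230 * 0.326 = 1811 + 727 = 2538
Net migration: Band 2 + 130 → 1092; Band 3 − 155 → 942
→ [921, 1092, 942, 506, 2538]
Scenario A total after 3 periods: 5999
Scenario B projection —
Period 1.
Births: 1610 * 0.139 = 224, 1820 * 0.441 = 803 ⇒ total 1027
Band 2: 620 * 0.952 = 590
Band 3: 2240 * 0.951 = 2130
Band 4: 1610 * 0.954 = 1536
Band 5: 1820 * 0.961 + 1730 * 0.326 = 1749 + 564 = 2313
Net migration: Band 2 + 130 → 720; Band 3 − 155 → 1975
→ [1027, 720, 1975, 1536, 2313]
Period 2.
Births: 1975 * 0.139 = 275, 1536 * 0.441 = 677 ⇒ total 952
Band 2: 1027 * 0.952 = 978
Band 3: 720 * 0.951 = 685
Band 4: 1975 * 0.954 = 1884
Band 5: 1536 * 0.961 + 2313 * 0.326 = 1476 + 754 = 2230
Net migration: Band 2 + 130 → 1108; Band 3 − 155 → 530
→ [952, 1108, 530, 1884, 2230]
Period 3.
Births: 530 * 0.139 = 74, 1884 * 0.441 = 831 ⇒ total 905
Band 2: 952 * 0.952 = 906
Band 3: 1108 * 0.951 = 1054
Band 4: 530 * 0.954 = 506
Band 5: 1884 * 0.961 + 2230 * 0.326 = 1811 + 727 = 2538
Net migration: Band 2 + 130 → 1036; Band 3 − 155 → 899
→ [905, 1036, 899, 506, 2538]
Scenario B total after 3 periods: 5884
Difference B − A = 5884 − 5999 = -115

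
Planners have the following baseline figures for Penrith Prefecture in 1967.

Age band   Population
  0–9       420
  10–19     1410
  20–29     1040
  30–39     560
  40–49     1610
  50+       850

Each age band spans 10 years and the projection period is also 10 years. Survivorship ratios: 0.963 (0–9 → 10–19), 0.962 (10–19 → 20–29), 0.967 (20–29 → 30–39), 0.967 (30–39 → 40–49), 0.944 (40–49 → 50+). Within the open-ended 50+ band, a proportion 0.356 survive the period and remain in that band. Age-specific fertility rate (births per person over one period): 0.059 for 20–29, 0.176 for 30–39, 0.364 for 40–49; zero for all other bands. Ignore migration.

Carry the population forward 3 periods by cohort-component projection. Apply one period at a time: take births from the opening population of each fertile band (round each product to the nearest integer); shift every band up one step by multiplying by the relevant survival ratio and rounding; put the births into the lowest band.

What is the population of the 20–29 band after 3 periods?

Let group 1 be 0–9 through group 6 = 50+.
Period 1.
Births: 1040 × 0.059 = 61 ; 560 × 0.176 = 99 ; 1610 × 0.364 = 586 → 746
Group 2: 420 × 0.963 = 404
Group 3: 1410 × 0.962 = 1356
Group 4: 1040 × 0.967 = 1006
Group 5: 560 × 0.967 = 542
Group 6: 1610 × 0.944 + 850 × 0.356 = 1520 + 303 = 1823
End of period: [746, 404, 1356, 1006, 542, 1823]
Period 2.
Births: 1356 × 0.059 = 80 ; 1006 × 0.176 = 177 ; 542 × 0.364 = 197 → 454
Group 2: 746 × 0.963 = 718
Group 3: 404 × 0.962 = 389
Group 4: 1356 × 0.967 = 1311
Group 5: 1006 × 0.967 = 973
Group 6: 542 × 0.944 + 1823 × 0.356 = 512 + 649 = 1161
End of period: [454, 718, 389, 1311, 973, 1161]
Period 3.
Births: 389 × 0.059 = 23 ; 1311 × 0.176 = 231 ; 973 × 0.364 = 354 → 608
Group 2: 454 × 0.963 = 437
Group 3: 718 × 0.962 = 691
Group 4: 389 × 0.967 = 376
Group 5: 1311 × 0.967 = 1268
Group 6: 973 × 0.944 + 1161 × 0.356 = 919 + 413 = 1332
End of period: [608, 437, 691, 376, 1268, 1332]

691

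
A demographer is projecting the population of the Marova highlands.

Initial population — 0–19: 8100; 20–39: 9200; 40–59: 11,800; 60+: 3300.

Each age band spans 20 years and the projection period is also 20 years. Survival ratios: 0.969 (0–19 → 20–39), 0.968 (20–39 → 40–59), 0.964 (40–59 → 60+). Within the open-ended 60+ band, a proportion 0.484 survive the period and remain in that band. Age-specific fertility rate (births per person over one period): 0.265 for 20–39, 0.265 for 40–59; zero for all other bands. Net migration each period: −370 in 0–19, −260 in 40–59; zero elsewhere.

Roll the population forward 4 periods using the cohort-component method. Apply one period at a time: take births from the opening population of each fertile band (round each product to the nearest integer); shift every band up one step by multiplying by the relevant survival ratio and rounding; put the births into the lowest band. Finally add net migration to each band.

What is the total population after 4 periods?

Period 1:
Births: 9200 × 0.265 = 2438  |  11800 × 0.265 = 3127 → 5565
20–39: 8100 × 0.969 = 7849
40–59: 9200 × 0.968 = 8906
60+: 11800 × 0.964 + 3300 × 0.484 = 11375 + 1597 = 12972
Net migration: 0–19 − 370 → 5195; 40–59 − 260 → 8646
Population now: 0–19=5195, 20–39=7849, 40–59=8646, 60+=12972
Period 2:
Births: 7849 × 0.265 = 2080  |  8646 × 0.265 = 2291 → 4371
20–39: 5195 × 0.969 = 5034
40–59: 7849 × 0.968 = 7598
60+: 8646 × 0.964 + 12972 × 0.484 = 8335 + 6278 = 14613
Net migration: 0–19 − 370 → 4001; 40–59 − 260 → 7338
Population now: 0–19=4001, 20–39=5034, 40–59=7338, 60+=14613
Period 3:
Births: 5034 × 0.265 = 1334  |  7338 × 0.265 = 1945 → 3279
20–39: 4001 × 0.969 = 3877
40–59: 5034 × 0.968 = 4873
60+: 7338 × 0.964 + 14613 × 0.484 = 7074 + 7073 = 14147
Net migration: 0–19 − 370 → 2909; 40–59 − 260 → 4613
Population now: 0–19=2909, 20–39=3877, 40–59=4613, 60+=14147
Period 4:
Births: 3877 × 0.265 = 1027  |  4613 × 0.265 = 1222 → 2249
20–39: 2909 × 0.969 = 2819
40–59: 3877 × 0.968 = 3753
60+: 4613 × 0.964 + 14147 × 0.484 = 4447 + 6847 = 11294
Net migration: 0–19 − 370 → 1879; 40–59 − 260 → 3493
Population now: 0–19=1879, 20–39=2819, 40–59=3493, 60+=11294
Total after period 4: 1879 + 2819 + 3493 + 11294 = 19485

19485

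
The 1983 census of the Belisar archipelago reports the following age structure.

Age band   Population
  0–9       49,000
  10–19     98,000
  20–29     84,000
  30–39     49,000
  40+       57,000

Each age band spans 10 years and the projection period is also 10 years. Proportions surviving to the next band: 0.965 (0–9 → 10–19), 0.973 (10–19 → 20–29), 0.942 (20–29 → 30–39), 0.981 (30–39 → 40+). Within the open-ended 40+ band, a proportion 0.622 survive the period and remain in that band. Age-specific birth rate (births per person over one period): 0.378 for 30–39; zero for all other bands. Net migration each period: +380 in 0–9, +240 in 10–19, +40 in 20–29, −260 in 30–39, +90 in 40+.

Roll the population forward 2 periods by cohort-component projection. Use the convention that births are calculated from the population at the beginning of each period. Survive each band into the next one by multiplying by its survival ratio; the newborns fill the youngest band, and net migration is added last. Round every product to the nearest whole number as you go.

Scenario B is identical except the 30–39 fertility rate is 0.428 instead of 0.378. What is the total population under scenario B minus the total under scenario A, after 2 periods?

6309

Period 1.
Births: 49000 × 0.378 = 18522
10–19: 49000 × 0.965 = 47285
20–29: 98000 × 0.973 = 95354
30–39: 84000 × 0.942 = 79128
40+: 49000 × 0.981 + 57000 × 0.622 = 48069 + 35454 = 83523
Net migration: 0–9 + 380 → 18902; 10–19 + 240 → 47525; 20–29 + 40 → 95394; 30–39 − 260 → 78868; 40+ + 90 → 83613
Population now: 0–9=18902, 10–19=47525, 20–29=95394, 30–39=78868, 40+=83613
Period 2.
Births: 78868 × 0.378 = 29812
10–19: 18902 × 0.965 = 18240
20–29: 47525 × 0.973 = 46242
30–39: 95394 × 0.942 = 89861
40+: 78868 × 0.981 + 83613 × 0.622 = 77370 + 52007 = 129377
Net migration: 0–9 + 380 → 30192; 10–19 + 240 → 18480; 20–29 + 40 → 46282; 30–39 − 260 → 89601; 40+ + 90 → 129467
Population now: 0–9=30192, 10–19=18480, 20–29=46282, 30–39=89601, 40+=129467
Scenario A total after 2 periods: 314022
Scenario B projection —
Period 1.
Births: 49000 × 0.428 = 20972
10–19: 49000 × 0.965 = 47285
20–29: 98000 × 0.973 = 95354
30–39: 84000 × 0.942 = 79128
40+: 49000 × 0.981 + 57000 × 0.622 = 48069 + 35454 = 83523
Net migration: 0–9 + 380 → 21352; 10–19 + 240 → 47525; 20–29 + 40 → 95394; 30–39 − 260 → 78868; 40+ + 90 → 83613
Population now: 0–9=21352, 10–19=47525, 20–29=95394, 30–39=78868, 40+=83613
Period 2.
Births: 78868 × 0.428 = 33756
10–19: 21352 × 0.965 = 20605
20–29: 47525 × 0.973 = 46242
30–39: 95394 × 0.942 = 89861
40+: 78868 × 0.981 + 83613 × 0.622 = 77370 + 52007 = 129377
Net migration: 0–9 + 380 → 34136; 10–19 + 240 → 20845; 20–29 + 40 → 46282; 30–39 − 260 → 89601; 40+ + 90 → 129467
Population now: 0–9=34136, 10–19=20845, 20–29=46282, 30–39=89601, 40+=129467
Scenario B total after 2 periods: 320331
Difference B − A = 320331 − 314022 = 6309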